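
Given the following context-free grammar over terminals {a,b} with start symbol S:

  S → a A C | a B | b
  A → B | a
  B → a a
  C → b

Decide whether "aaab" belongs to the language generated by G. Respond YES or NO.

CNF form of G:
  S -> T0 B | T0 X1 | b
  A -> T0 T0 | a
  B -> T0 T0
  C -> b
  T0 -> a
  X1 -> A C

CYK table (by increasing span):
  cell(0,0) a: {A,T0}  orig:{A}
  cell(1,1) a: {A,T0}  orig:{A}
  cell(2,2) a: {A,T0}  orig:{A}
  cell(3,3) b: {C,S}
  cell(0,1) aa: {A,B}
  cell(1,2) aa: {A,B}
  cell(2,3) ab: {X1}  orig:{}
  cell(0,2) aaa: {S}
  cell(1,3) aab: {S,X1}  orig:{S}
  cell(0,3) aaab: {S}

S ∈ T[0,3] ⇒ YES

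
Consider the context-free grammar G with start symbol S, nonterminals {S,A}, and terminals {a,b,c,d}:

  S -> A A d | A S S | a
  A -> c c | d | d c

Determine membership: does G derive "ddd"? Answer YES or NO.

Convert to CNF:
  S -> A X2 | A X3 | a
  A -> T0 T0 | T1 T0 | d
  T0 -> c
  T1 -> d
  X2 -> A T1
  X3 -> S S

CYK table (by increasing span):
  [0..0]={A,T1}  "d"  orig:{A}
  [1..1]={A,T1}  "d"  orig:{A}
  [2..2]={A,T1}  "d"  orig:{A}
  [0..1]={X2}  "dd"  orig:{}
  [1..2]={X2}  "dd"  orig:{}
  [0..2]={S}  "ddd"

S ∈ T[0,2] ⇒ YES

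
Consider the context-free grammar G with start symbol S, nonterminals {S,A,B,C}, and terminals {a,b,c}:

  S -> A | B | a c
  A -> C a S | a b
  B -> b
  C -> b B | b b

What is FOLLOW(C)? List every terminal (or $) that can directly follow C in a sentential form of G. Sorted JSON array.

FIRST iteration:
[1]
  A via A→a b: +{a}
  B via B→b: +{b}
  C via C→b B: +{b}
  S via S→A: +{a}
  S via S→B: +{b}
  FIRST(S)={a,b}  FIRST(A)={a}  FIRST(B)={b}  FIRST(C)={b}
[2]
  A via A→C a S: +{b}
  FIRST(S)={a,b}  FIRST(A)={a,b}  FIRST(B)={b}  FIRST(C)={b}
[3] done
  FIRST(S)={a,b}  FIRST(A)={a,b}  FIRST(B)={b}  FIRST(C)={b}

FOLLOW sets:
seed FOLLOW(S) with $
pass 1:
  A→C a S: FOLLOW(C) ⊇ FIRST(a) = {a}; new: +{a}
  C→b B: FOLLOW(B) ⊇ FOLLOW(C) ⊇ {a}; new: +{a}
  S→A: FOLLOW(A) ⊇ FOLLOW(S) ⊇ {$}; new: +{$}
  S→B: FOLLOW(B) ⊇ FOLLOW(S) ⊇ {$}; new: +{$}
  S: {$}  A: {$}  B: {$,a}  C: {a}
pass 2: (no change)
  S: {$}  A: {$}  B: {$,a}  C: {a}

FOLLOW(C) = ["a"]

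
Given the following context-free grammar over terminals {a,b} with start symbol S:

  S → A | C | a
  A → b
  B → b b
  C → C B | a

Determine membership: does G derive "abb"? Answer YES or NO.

Convert to CNF:
  S -> C B | a | b
  A -> b
  B -> T0 T0
  C -> C B | a
  T0 -> b

CYK table (by increasing span):
  cell(0,0) a: {C,S}
  cell(1,1) b: {A,S,T0}  orig:{A,S}
  cell(2,2) b: {A,S,T0}  orig:{A,S}
  cell(0,1) ab: ∅
  cell(1,2) bb: {B}
  cell(0,2) abb: {C,S}

S ∈ T[0,2] ⇒ YES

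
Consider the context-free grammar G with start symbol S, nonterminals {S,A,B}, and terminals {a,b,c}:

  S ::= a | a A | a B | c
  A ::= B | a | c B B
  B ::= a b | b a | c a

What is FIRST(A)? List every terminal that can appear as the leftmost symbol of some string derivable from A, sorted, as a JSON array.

FIRST iteration:
iter 1:
  A via A→a: +{a}
  A via A→c B B: +{c}
  B via B→a b: +{a}
  B via B→b a: +{b}
  B via B→c a: +{c}
  S via S→a: +{a}
  S via S→c: +{c}
  S: {a,c}  A: {a,c}  B: {a,b,c}
iter 2:
  A via A→B: +{b}
  S: {a,c}  A: {a,b,c}  B: {a,b,c}
iter 3: (no change)
  S: {a,c}  A: {a,b,c}  B: {a,b,c}

FIRST(A) = ["a", "b", "c"]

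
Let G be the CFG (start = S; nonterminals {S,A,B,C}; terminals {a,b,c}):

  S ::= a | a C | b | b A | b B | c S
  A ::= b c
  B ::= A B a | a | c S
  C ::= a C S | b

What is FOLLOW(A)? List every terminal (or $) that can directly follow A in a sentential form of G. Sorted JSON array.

FIRST sets, iterate to fixpoint:
round 1:
  A via A→b c: +{b}
  B via B→A B a: +{b}
  B via B→a: +{a}
  B via B→c S: +{c}
  C via C→a C S: +{a}
  C via C→b: +{b}
  S via S→a: +{a}
  S via S→b: +{b}
  S via S→c S: +{c}
  FIRST(S)={a,b,c}  FIRST(A)={b}  FIRST(B)={a,b,c}  FIRST(C)={a,b}
round 2: (no change)
  FIRST(S)={a,b,c}  FIRST(A)={b}  FIRST(B)={a,b,c}  FIRST(C)={a,b}

FOLLOW sets:
seed FOLLOW(S) with $
pass 1:
  B→A B a: FOLLOW(A) ⊇ FIRST(B) = {a,b,c}; new: +{a,b,c}
  B→A B a: FOLLOW(B) ⊇ FIRST(a) = {a}; new: +{a}
  B→c S: FOLLOW(S) ⊇ FOLLOW(B) ⊇ {a}; new: +{a}
  C→a C S: FOLLOW(C) ⊇ FIRST(S) = {a,b,c}; new: +{a,b,c}
  C→a C S: FOLLOW(S) ⊇ FOLLOW(C) ⊇ {a,b,c}; new: +{b,c}
  S→a C: FOLLOW(C) ⊇ FOLLOW(S) ⊇ {$,a,b,c}; new: +{$}
  S→b A: FOLLOW(A) ⊇ FOLLOW(S) ⊇ {$,a,b,c}; new: +{$}
  S→b B: FOLLOW(B) ⊇ FOLLOW(S) ⊇ {$,a,b,c}; new: +{$,b,c}
  S: {$,a,b,c}  A: {$,a,b,c}  B: {$,a,b,c}  C: {$,a,b,c}
pass 2: done
  S: {$,a,b,c}  A: {$,a,b,c}  B: {$,a,b,c}  C: {$,a,b,c}

FOLLOW(A) = ["$", "a", "b", "c"]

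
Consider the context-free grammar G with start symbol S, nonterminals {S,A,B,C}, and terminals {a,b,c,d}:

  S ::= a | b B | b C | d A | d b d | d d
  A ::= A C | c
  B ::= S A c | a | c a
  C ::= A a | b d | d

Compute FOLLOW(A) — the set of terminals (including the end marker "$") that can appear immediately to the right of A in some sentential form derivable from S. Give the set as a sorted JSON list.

FIRST sets, iterate to fixpoint:
pass 1:
  A via A→c: +{c}
  B via B→a: +{a}
  B via B→c a: +{c}
  C via C→A a: +{c}
  C via C→b d: +{b}
  C via C→d: +{d}
  S via S→a: +{a}
  S via S→b B: +{b}
  S via S→d A: +{d}
  S: {a,b,d}  A: {c}  B: {a,c}  C: {b,c,d}
pass 2:
  B via B→S A c: +{b,d}
  S: {a,b,d}  A: {c}  B: {a,b,c,d}  C: {b,c,d}
pass 3: — fixpoint
  S: {a,b,d}  A: {c}  B: {a,b,c,d}  C: {b,c,d}

Compute FOLLOW by fixpoint:
seed FOLLOW(S) with $
round 1:
  A→A C: FOLLOW(A) ⊇ FIRST(C) = {b,c,d}; new: +{b,c,d}
  A→A C: FOLLOW(C) ⊇ FOLLOW(A) ⊇ {b,c,d}; new: +{b,c,d}
  B→S A c: FOLLOW(S) ⊇ FIRST(A) = {c}; new: +{c}
  C→A a: FOLLOW(A) ⊇ FIRST(a) = {a}; new: +{a}
  S→b B: FOLLOW(B) ⊇ FOLLOW(S) ⊇ {$,c}; new: +{$,c}
  S→b C: FOLLOW(C) ⊇ FOLLOW(S) ⊇ {$,c}; new: +{$}
  S→d A: FOLLOW(A) ⊇ FOLLOW(S) ⊇ {$,c}; new: +{$}
  FOLLOW(S)={$,c}  FOLLOW(A)={$,a,b,c,d}  FOLLOW(B)={$,c}  FOLLOW(C)={$,b,c,d}
round 2:
  A→A C: FOLLOW(C) ⊇ FOLLOW(A) ⊇ {$,a,b,c,d}; new: +{a}
  FOLLOW(S)={$,c}  FOLLOW(A)={$,a,b,c,d}  FOLLOW(B)={$,c}  FOLLOW(C)={$,a,b,c,d}
round 3: (stable)
  FOLLOW(S)={$,c}  FOLLOW(A)={$,a,b,c,d}  FOLLOW(B)={$,c}  FOLLOW(C)={$,a,b,c,d}

FOLLOW(A) = ["$", "a", "b", "c", "d"]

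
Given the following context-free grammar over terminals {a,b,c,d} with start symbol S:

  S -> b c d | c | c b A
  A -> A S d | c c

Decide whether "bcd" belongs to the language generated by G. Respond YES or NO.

Convert to CNF:
  S -> T1 X5 | T2 X4 | c
  A -> A X3 | T1 T1
  T0 -> d
  T1 -> c
  T2 -> b
  X3 -> S T0
  X4 -> T1 T0
  X5 -> T2 A

CYK table (by increasing span):
  cell(0,0) b: {T2}  orig:{}
  cell(1,1) c: {S,T1}  orig:{S}
  cell(2,2) d: {T0}  orig:{}
  cell(0,1) bc: ∅
  cell(1,2) cd: {X3,X4}  orig:{}
  cell(0,2) bcd: {S}

S ∈ T[0,2] ⇒ YES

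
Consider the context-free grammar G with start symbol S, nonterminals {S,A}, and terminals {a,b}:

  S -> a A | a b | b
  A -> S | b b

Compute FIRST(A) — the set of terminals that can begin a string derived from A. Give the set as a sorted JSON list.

FIRST sets, iterate to fixpoint:
[1]
  A via A→b b: +{b}
  S via S→a A: +{a}
  S via S→b: +{b}
  FIRST(S)={a,b}  FIRST(A)={b}
[2]
  A via A→S: +{a}
  FIRST(S)={a,b}  FIRST(A)={a,b}
[3] — fixpoint
  FIRST(S)={a,b}  FIRST(A)={a,b}

FIRST(A) = ["a", "b"]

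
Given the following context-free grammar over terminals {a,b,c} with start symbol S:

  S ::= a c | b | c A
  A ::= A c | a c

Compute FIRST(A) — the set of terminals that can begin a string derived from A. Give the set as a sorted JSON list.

FIRST iteration:
round 1:
  A via A→a c: +{a}
  S via S→a c: +{a}
  S via S→b: +{b}
  S via S→c A: +{c}
  FIRST[S]={a,b,c}  FIRST[A]={a}
round 2: (no change)
  FIRST[S]={a,b,c}  FIRST[A]={a}

FIRST(A) = ["a"]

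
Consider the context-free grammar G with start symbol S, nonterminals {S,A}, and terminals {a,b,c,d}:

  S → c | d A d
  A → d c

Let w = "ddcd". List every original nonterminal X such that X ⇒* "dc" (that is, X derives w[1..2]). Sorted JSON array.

Convert to CNF:
  S -> T0 X2 | c
  A -> T0 T1
  T0 -> d
  T1 -> c
  X2 -> A T0

CYK fill (cells [i..j] with 1 ≤ i ≤ j ≤ 2 only):
  [1..1]={T0}  "d"  orig:{}
  [2..2]={S,T1}  "c"  orig:{S}
  [1..2]={A}  "dc"

Original NTs in T[1,2] deriving "dc": ["A"]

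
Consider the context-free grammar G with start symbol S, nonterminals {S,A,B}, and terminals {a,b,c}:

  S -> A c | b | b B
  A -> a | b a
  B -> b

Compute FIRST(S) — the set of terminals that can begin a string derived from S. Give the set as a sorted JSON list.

FIRST sets, iterate to fixpoint:
[1]
  A via A→a: +{a}
  A via A→b a: +{b}
  B via B→b: +{b}
  S via S→A c: +{a,b}
  FIRST(S)={a,b}  FIRST(A)={a,b}  FIRST(B)={b}
[2] (stable)
  FIRST(S)={a,b}  FIRST(A)={a,b}  FIRST(B)={b}

FIRST(S) = ["a", "b"]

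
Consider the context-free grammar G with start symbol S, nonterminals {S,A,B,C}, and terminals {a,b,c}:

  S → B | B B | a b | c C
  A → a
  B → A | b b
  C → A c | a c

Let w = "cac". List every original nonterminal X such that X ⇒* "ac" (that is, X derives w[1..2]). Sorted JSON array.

CNF form of G:
  S -> B B | T0 T0 | T1 C | T2 T0 | a
  A -> a
  B -> T0 T0 | a
  C -> A T1 | T2 T1
  T0 -> b
  T1 -> c
  T2 -> a

Fill CYK table bottom-up — only the sub-triangle for w[1..2]:
  T[1,1] 'a' = {A,B,S,T2}  orig:{A,B,S}
  T[2,2] 'c' = {T1}  orig:{}
  T[1,2] 'ac' = {C}

Original NTs in T[1,2] deriving "ac": ["C"]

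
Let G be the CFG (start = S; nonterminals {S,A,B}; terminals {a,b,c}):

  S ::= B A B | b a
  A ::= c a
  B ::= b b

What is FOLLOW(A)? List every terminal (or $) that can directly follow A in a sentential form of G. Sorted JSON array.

Compute FIRST by fixpoint:
[1]
  A via A→c a: +{c}
  B via B→b b: +{b}
  S via S→B A B: +{b}
  S: {b}  A: {c}  B: {b}
[2] (stable)
  S: {b}  A: {c}  B: {b}

FOLLOW sets:
FOLLOW(S) := {$}
round 1:
  S→B A B: FOLLOW(B) ⊇ FIRST(A) = {c}; new: +{c}
  S→B A B: FOLLOW(A) ⊇ FIRST(B) = {b}; new: +{b}
  S→B A B: FOLLOW(B) ⊇ FOLLOW(S) ⊇ {$}; new: +{$}
  S: {$}  A: {b}  B: {$,c}
round 2: done
  S: {$}  A: {b}  B: {$,c}

FOLLOW(A) = ["b"]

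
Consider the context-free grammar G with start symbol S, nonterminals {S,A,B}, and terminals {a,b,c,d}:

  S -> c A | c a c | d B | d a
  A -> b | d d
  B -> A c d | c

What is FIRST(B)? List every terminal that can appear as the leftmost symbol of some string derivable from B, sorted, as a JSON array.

FIRST iteration:
iter 1:
  A via A→b: +{b}
  A via A→d d: +{d}
  B via B→A c d: +{b,d}
  B via B→c: +{c}
  S via S→c A: +{c}
  S via S→d B: +{d}
  FIRST[S]={c,d}  FIRST[A]={b,d}  FIRST[B]={b,c,d}
iter 2: done
  FIRST[S]={c,d}  FIRST[A]={b,d}  FIRST[B]={b,c,d}

FIRST(B) = ["b", "c", "d"]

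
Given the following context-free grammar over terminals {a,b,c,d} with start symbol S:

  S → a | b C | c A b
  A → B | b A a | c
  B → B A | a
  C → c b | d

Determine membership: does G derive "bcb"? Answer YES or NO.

Convert to CNF:
  S -> T0 C | T2 X4 | a
  A -> B A | T0 X3 | a | c
  B -> B A | a
  C -> T2 T0 | d
  T0 -> b
  T1 -> a
  T2 -> c
  X3 -> A T1
  X4 -> A T0

CYK fill:
  [0..0]={T0}  "b"  orig:{}
  [1..1]={A,T2}  "c"  orig:{A}
  [2..2]={T0}  "b"  orig:{}
  [0..1]=∅  "bc"
  [1..2]={C,X4}  "cb"  orig:{C}
  [0..2]={S}  "bcb"

S ∈ T[0,2] ⇒ YES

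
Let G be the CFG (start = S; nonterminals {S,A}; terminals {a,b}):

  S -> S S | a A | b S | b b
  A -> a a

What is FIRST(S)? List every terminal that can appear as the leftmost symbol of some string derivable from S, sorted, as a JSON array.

FIRST iteration:
iter 1:
  A via A→a a: +{a}
  S via S→a A: +{a}
  S via S→b S: +{b}
  FIRST[S]={a,b}  FIRST[A]={a}
iter 2: — fixpoint
  FIRST[S]={a,b}  FIRST[A]={a}

FIRST(S) = ["a", "b"]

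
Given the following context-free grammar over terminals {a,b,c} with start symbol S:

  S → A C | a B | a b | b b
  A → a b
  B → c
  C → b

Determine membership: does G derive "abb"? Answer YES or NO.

Convert to CNF:
  S -> A C | T0 B | T0 T1 | T1 T1
  A -> T0 T1
  B -> c
  C -> b
  T0 -> a
  T1 -> b

Fill CYK table bottom-up:
  [0..0]={T0}  "a"  orig:{}
  [1..1]={C,T1}  "b"  orig:{C}
  [2..2]={C,T1}  "b"  orig:{C}
  [0..1]={A,S}  "ab"
  [1..2]={S}  "bb"
  [0..2]={S}  "abb"

S ∈ T[0,2] ⇒ YES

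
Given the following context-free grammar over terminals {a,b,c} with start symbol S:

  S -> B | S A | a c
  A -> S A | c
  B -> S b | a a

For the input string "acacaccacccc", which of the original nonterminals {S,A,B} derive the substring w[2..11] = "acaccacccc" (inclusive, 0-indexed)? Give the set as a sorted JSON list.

Convert to CNF:
  S -> S A | S T0 | T1 T1 | T1 T2
  A -> S A | c
  B -> S T0 | T1 T1
  T0 -> b
  T1 -> a
  T2 -> c

CYK fill — only the sub-triangle for w[2..11]:
  T[2,2] 'a' = {T1}  orig:{}
  T[3,3] 'c' = {A,T2}  orig:{A}
  T[4,4] 'a' = {T1}  orig:{}
  T[5,5] 'c' = {A,T2}  orig:{A}
  T[6,6] 'c' = {A,T2}  orig:{A}
  T[7,7] 'a' = {T1}  orig:{}
  T[8,8] 'c' = {A,T2}  orig:{A}
  T[9,9] 'c' = {A,T2}  orig:{A}
  T[10,10] 'c' = {A,T2}  orig:{A}
  T[11,11] 'c' = {A,T2}  orig:{A}
  T[2,3] 'ac' = {S}
  T[3,4] 'ca' = ∅
  T[4,5] 'ac' = {S}
  T[5,6] 'cc' = ∅
  T[6,7] 'ca' = ∅
  T[7,8] 'ac' = {S}
  T[8,9] 'cc' = ∅
  T[9,10] 'cc' = ∅
  T[10,11] 'cc' = ∅
  T[2,4] 'aca' = ∅
  T[3,5] 'cac' = ∅
  T[4,6] 'acc' = {A,S}
  T[5,7] 'cca' = ∅
  T[6,8] 'cac' = ∅
  T[7,9] 'acc' = {A,S}
  T[8,10] 'ccc' = ∅
  T[9,11] 'ccc' = ∅
  T[2,5] 'acac' = ∅
  T[3,6] 'cacc' = ∅
  T[4,7] 'acca' = ∅
  T[5,8] 'ccac' = ∅
  T[6,9] 'cacc' = ∅
  T[7,10] 'accc' = {A,S}
  T[8,11] 'cccc' = ∅
  T[2,6] 'acacc' = {A,S}
  T[3,7] 'cacca' = ∅
  T[4,8] 'accac' = ∅
  T[5,9] 'ccacc' = ∅
  T[6,10] 'caccc' = ∅
  T[7,11] 'acccc' = {A,S}
  T[2,7] 'acacca' = ∅
  T[3,8] 'caccac' = ∅
  T[4,9] 'accacc' = {A,S}
  T[5,10] 'ccaccc' = ∅
  T[6,11] 'cacccc' = ∅
  T[2,8] 'acaccac' = ∅
  T[3,9] 'caccacc' = ∅
  T[4,10] 'accaccc' = {A,S}
  T[5,11] 'ccacccc' = ∅
  T[2,9] 'acaccacc' = {A,S}
  T[3,10] 'caccaccc' = ∅
  T[4,11] 'accacccc' = {A,S}
  T[2,10] 'acaccaccc' = {A,S}
  T[3,11] 'caccacccc' = ∅
  T[2,11] 'acaccacccc' = {A,S}

Original NTs in T[2,11] deriving "acaccacccc": ["A", "S"]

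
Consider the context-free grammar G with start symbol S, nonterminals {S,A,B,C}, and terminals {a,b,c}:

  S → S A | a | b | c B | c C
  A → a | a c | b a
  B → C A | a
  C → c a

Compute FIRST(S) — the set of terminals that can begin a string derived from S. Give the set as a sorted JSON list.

FIRST iteration:
round 1:
  A via A→a: +{a}
  A via A→b a: +{b}
  B via B→a: +{a}
  C via C→c a: +{c}
  S via S→a: +{a}
  S via S→b: +{b}
  S via S→c B: +{c}
  FIRST[S]={a,b,c}  FIRST[A]={a,b}  FIRST[B]={a}  FIRST[C]={c}
round 2:
  B via B→C A: +{c}
  FIRST[S]={a,b,c}  FIRST[A]={a,b}  FIRST[B]={a,c}  FIRST[C]={c}
round 3: (no change)
  FIRST[S]={a,b,c}  FIRST[A]={a,b}  FIRST[B]={a,c}  FIRST[C]={c}

FIRST(S) = ["a", "b", "c"]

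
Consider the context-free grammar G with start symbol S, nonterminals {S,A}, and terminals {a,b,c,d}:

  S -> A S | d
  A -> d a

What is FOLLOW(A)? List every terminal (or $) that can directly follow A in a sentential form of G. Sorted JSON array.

Compute FIRST by fixpoint:
[1]
  A via A→d a: +{d}
  S via S→A S: +{d}
  S: {d}  A: {d}
[2] (stable)
  S: {d}  A: {d}

FOLLOW iteration:
initialize: $ ∈ FOLLOW(S)
[1]
  S→A S: FOLLOW(A) ⊇ FIRST(S) = {d}; new: +{d}
  S: {$}  A: {d}
[2] (no change)
  S: {$}  A: {d}

FOLLOW(A) = ["d"]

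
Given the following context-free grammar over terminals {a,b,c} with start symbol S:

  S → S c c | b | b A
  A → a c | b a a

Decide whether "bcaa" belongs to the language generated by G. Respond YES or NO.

CNF form of G:
  S -> S X4 | T2 A | b
  A -> T0 T1 | T2 X3
  T0 -> a
  T1 -> c
  T2 -> b
  X3 -> T0 T0
  X4 -> T1 T1

Fill CYK table bottom-up:
  T[0,0] 'b' = {S,T2}  orig:{S}
  T[1,1] 'c' = {T1}  orig:{}
  T[2,2] 'a' = {T0}  orig:{}
  T[3,3] 'a' = {T0}  orig:{}
  T[0,1] 'bc' = ∅
  T[1,2] 'ca' = ∅
  T[2,3] 'aa' = {X3}  orig:{}
  T[0,2] 'bca' = ∅
  T[1,3] 'caa' = ∅
  T[0,3] 'bcaa' = ∅

S ∉ T[0,3] ⇒ NO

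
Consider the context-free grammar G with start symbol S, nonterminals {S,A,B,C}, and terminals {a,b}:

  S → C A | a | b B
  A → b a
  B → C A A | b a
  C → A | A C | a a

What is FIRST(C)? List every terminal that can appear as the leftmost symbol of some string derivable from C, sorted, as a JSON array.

Compute FIRST by fixpoint:
[1]
  A via A→b a: +{b}
  B via B→b a: +{b}
  C via C→A: +{b}
  C via C→a a: +{a}
  S via S→C A: +{a,b}
  FIRST[S]={a,b}  FIRST[A]={b}  FIRST[B]={b}  FIRST[C]={a,b}
[2]
  B via B→C A A: +{a}
  FIRST[S]={a,b}  FIRST[A]={b}  FIRST[B]={a,b}  FIRST[C]={a,b}
[3] (no change)
  FIRST[S]={a,b}  FIRST[A]={b}  FIRST[B]={a,b}  FIRST[C]={a,b}

FIRST(C) = ["a", "b"]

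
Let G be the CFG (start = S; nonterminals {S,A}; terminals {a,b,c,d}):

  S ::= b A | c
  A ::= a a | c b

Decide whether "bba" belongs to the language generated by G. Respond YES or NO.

CNF form of G:
  S -> T2 A | c
  A -> T0 T0 | T1 T2
  T0 -> a
  T1 -> c
  T2 -> b

CYK table (by increasing span):
  cell(0,0) b: {T2}  orig:{}
  cell(1,1) b: {T2}  orig:{}
  cell(2,2) a: {T0}  orig:{}
  cell(0,1) bb: ∅
  cell(1,2) ba: ∅
  cell(0,2) bba: ∅

S ∉ T[0,2] ⇒ NO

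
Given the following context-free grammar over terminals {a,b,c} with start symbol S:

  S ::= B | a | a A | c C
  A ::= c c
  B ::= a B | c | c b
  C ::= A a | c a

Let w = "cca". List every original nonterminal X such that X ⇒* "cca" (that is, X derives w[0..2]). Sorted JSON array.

Convert to CNF:
  S -> T0 C | T0 T2 | T1 A | T1 B | a | c
  A -> T0 T0
  B -> T0 T2 | T1 B | c
  C -> A T1 | T0 T1
  T0 -> c
  T1 -> a
  T2 -> b

Fill CYK table bottom-up, restricted to cells inside w[0..2]:
  T[0,0] 'c' = {B,S,T0}  orig:{B,S}
  T[1,1] 'c' = {B,S,T0}  orig:{B,S}
  T[2,2] 'a' = {S,T1}  orig:{S}
  T[0,1] 'cc' = {A}
  T[1,2] 'ca' = {C}
  T[0,2] 'cca' = {C,S}

Original NTs in T[0,2] deriving "cca": ["C", "S"]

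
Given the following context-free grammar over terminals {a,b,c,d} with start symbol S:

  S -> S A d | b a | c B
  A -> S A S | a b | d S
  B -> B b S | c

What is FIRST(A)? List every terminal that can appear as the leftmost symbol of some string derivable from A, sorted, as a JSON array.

FIRST sets, iterate to fixpoint:
[1]
  A via A→a b: +{a}
  A via A→d S: +{d}
  B via B→c: +{c}
  S via S→b a: +{b}
  S via S→c B: +{c}
  FIRST(S)={b,c}  FIRST(A)={a,d}  FIRST(B)={c}
[2]
  A via A→S A S: +{b,c}
  FIRST(S)={b,c}  FIRST(A)={a,b,c,d}  FIRST(B)={c}
[3] (no change)
  FIRST(S)={b,c}  FIRST(A)={a,b,c,d}  FIRST(B)={c}

FIRST(A) = ["a", "b", "c", "d"]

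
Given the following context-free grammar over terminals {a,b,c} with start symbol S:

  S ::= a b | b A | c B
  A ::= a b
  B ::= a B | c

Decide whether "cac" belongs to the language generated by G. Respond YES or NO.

CNF form of G:
  S -> T0 T1 | T1 A | T2 B
  A -> T0 T1
  B -> T0 B | c
  T0 -> a
  T1 -> b
  T2 -> c

Fill CYK table bottom-up:
  [0..0]={B,T2}  "c"  orig:{B}
  [1..1]={T0}  "a"  orig:{}
  [2..2]={B,T2}  "c"  orig:{B}
  [0..1]=∅  "ca"
  [1..2]={B}  "ac"
  [0..2]={S}  "cac"

S ∈ T[0,2] ⇒ YES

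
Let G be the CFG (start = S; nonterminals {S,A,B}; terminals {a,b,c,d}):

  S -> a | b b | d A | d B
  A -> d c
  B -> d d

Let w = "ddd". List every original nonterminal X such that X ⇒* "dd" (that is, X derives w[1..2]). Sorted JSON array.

Convert to CNF:
  S -> T0 A | T0 B | T2 T2 | a
  A -> T0 T1
  B -> T0 T0
  T0 -> d
  T1 -> c
  T2 -> b

CYK table (by increasing span) (cells [i..j] with 1 ≤ i ≤ j ≤ 2 only):
  cell(1,1) d: {T0}  orig:{}
  cell(2,2) d: {T0}  orig:{}
  cell(1,2) dd: {B}

Original NTs in T[1,2] deriving "dd": ["B"]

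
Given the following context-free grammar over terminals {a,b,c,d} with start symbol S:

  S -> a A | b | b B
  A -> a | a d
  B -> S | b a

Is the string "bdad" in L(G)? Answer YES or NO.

CNF form of G:
  S -> T0 A | T2 B | b
  A -> T0 T1 | a
  B -> T0 A | T2 B | T2 T0 | b
  T0 -> a
  T1 -> d
  T2 -> b

Fill CYK table bottom-up:
  T[0,0] 'b' = {B,S,T2}  orig:{B,S}
  T[1,1] 'd' = {T1}  orig:{}
  T[2,2] 'a' = {A,T0}  orig:{A}
  T[3,3] 'd' = {T1}  orig:{}
  T[0,1] 'bd' = ∅
  T[1,2] 'da' = ∅
  T[2,3] 'ad' = {A}
  T[0,2] 'bda' = ∅
  T[1,3] 'dad' = ∅
  T[0,3] 'bdad' = ∅

S ∉ T[0,3] ⇒ NO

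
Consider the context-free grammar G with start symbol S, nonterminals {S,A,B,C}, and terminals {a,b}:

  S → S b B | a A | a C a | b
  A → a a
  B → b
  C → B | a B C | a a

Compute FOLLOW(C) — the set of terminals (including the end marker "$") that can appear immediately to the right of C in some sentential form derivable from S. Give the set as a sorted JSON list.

Compute FIRST by fixpoint:
round 1:
  A via A→a a: +{a}
  B via B→b: +{b}
  C via C→B: +{b}
  C via C→a B C: +{a}
  S via S→a A: +{a}
  S via S→b: +{b}
  S: {a,b}  A: {a}  B: {b}  C: {a,b}
round 2: done
  S: {a,b}  A: {a}  B: {b}  C: {a,b}

FOLLOW iteration:
seed FOLLOW(S) with $
iter 1:
  C→a B C: FOLLOW(B) ⊇ FIRST(C) = {a,b}; new: +{a,b}
  S→S b B: FOLLOW(S) ⊇ FIRST(b) = {b}; new: +{b}
  S→S b B: FOLLOW(B) ⊇ FOLLOW(S) ⊇ {$,b}; new: +{$}
  S→a A: FOLLOW(A) ⊇ FOLLOW(S) ⊇ {$,b}; new: +{$,b}
  S→a C a: FOLLOW(C) ⊇ FIRST(a) = {a}; new: +{a}
  FOLLOW(S)={$,b}  FOLLOW(A)={$,b}  FOLLOW(B)={$,a,b}  FOLLOW(C)={a}
iter 2: done
  FOLLOW(S)={$,b}  FOLLOW(A)={$,b}  FOLLOW(B)={$,a,b}  FOLLOW(C)={a}

FOLLOW(C) = ["a"]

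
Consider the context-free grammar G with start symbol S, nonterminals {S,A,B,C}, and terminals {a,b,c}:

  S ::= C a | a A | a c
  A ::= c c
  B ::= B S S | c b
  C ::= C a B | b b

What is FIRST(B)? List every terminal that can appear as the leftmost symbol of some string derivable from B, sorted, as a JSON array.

FIRST iteration:
[1]
  A via A→c c: +{c}
  B via B→c b: +{c}
  C via C→b b: +{b}
  S via S→C a: +{b}
  S via S→a A: +{a}
  FIRST[S]={a,b}  FIRST[A]={c}  FIRST[B]={c}  FIRST[C]={b}
[2] done
  FIRST[S]={a,b}  FIRST[A]={c}  FIRST[B]={c}  FIRST[C]={b}

FIRST(B) = ["c"]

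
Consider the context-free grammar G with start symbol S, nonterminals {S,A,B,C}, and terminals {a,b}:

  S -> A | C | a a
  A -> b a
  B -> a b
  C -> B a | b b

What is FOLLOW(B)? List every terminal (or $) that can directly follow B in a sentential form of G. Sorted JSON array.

Compute FIRST by fixpoint:
pass 1:
  A via A→b a: +{b}
  B via B→a b: +{a}
  C via C→B a: +{a}
  C via C→b b: +{b}
  S via S→A: +{b}
  S via S→C: +{a}
  FIRST(S)={a,b}  FIRST(A)={b}  FIRST(B)={a}  FIRST(C)={a,b}
pass 2: done
  FIRST(S)={a,b}  FIRST(A)={b}  FIRST(B)={a}  FIRST(C)={a,b}

Compute FOLLOW by fixpoint:
FOLLOW(S) := {$}
iter 1:
  C→B a: FOLLOW(B) ⊇ FIRST(a) = {a}; new: +{a}
  S→A: FOLLOW(A) ⊇ FOLLOW(S) ⊇ {$}; new: +{$}
  S→C: FOLLOW(C) ⊇ FOLLOW(S) ⊇ {$}; new: +{$}
  S: {$}  A: {$}  B: {a}  C: {$}
iter 2: (stable)
  S: {$}  A: {$}  B: {a}  C: {$}

FOLLOW(B) = ["a"]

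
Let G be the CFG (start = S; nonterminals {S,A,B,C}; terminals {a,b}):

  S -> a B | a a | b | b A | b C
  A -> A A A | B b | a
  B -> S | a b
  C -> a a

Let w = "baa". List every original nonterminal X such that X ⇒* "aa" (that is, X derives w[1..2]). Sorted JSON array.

Convert to CNF:
  S -> T0 A | T0 C | T1 B | T1 T1 | b
  A -> A X2 | B T0 | a
  B -> T0 A | T0 C | T1 B | T1 T0 | T1 T1 | b
  C -> T1 T1
  T0 -> b
  T1 -> a
  X2 -> A A

CYK fill (cells [i..j] with 1 ≤ i ≤ j ≤ 2 only):
  T[1,1] 'a' = {A,T1}  orig:{A}
  T[2,2] 'a' = {A,T1}  orig:{A}
  T[1,2] 'aa' = {B,C,S,X2}  orig:{B,C,S}

Original NTs in T[1,2] deriving "aa": ["B", "C", "S"]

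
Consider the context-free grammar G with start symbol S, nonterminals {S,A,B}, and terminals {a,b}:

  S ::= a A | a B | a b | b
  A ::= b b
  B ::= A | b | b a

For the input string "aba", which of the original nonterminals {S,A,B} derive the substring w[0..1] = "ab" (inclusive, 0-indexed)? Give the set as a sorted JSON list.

CNF form of G:
  S -> T1 A | T1 B | T1 T0 | b
  A -> T0 T0
  B -> T0 T0 | T0 T1 | b
  T0 -> b
  T1 -> a

CYK table (by increasing span) (cells [i..j] with 0 ≤ i ≤ j ≤ 1 only):
  cell(0,0) a: {T1}  orig:{}
  cell(1,1) b: {B,S,T0}  orig:{B,S}
  cell(0,1) ab: {S}

Original NTs in T[0,1] deriving "ab": ["S"]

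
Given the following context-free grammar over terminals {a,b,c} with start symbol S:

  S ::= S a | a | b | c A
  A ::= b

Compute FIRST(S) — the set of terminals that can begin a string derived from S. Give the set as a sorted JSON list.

FIRST sets, iterate to fixpoint:
round 1:
  A via A→b: +{b}
  S via S→a: +{a}
  S via S→b: +{b}
  S via S→c A: +{c}
  S: {a,b,c}  A: {b}
round 2: (stable)
  S: {a,b,c}  A: {b}

FIRST(S) = ["a", "b", "c"]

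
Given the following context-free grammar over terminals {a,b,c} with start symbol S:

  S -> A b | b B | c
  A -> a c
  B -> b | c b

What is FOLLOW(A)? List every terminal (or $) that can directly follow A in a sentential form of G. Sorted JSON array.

FIRST iteration:
round 1:
  A via A→a c: +{a}
  B via B→b: +{b}
  B via B→c b: +{c}
  S via S→A b: +{a}
  S via S→b B: +{b}
  S via S→c: +{c}
  FIRST[S]={a,b,c}  FIRST[A]={a}  FIRST[B]={b,c}
round 2: (no change)
  FIRST[S]={a,b,c}  FIRST[A]={a}  FIRST[B]={b,c}

FOLLOW iteration:
seed FOLLOW(S) with $
round 1:
  S→A b: FOLLOW(A) ⊇ FIRST(b) = {b}; new: +{b}
  S→b B: FOLLOW(B) ⊇ FOLLOW(S) ⊇ {$}; new: +{$}
  S: {$}  A: {b}  B: {$}
round 2: (stable)
  S: {$}  A: {b}  B: {$}

FOLLOW(A) = ["b"]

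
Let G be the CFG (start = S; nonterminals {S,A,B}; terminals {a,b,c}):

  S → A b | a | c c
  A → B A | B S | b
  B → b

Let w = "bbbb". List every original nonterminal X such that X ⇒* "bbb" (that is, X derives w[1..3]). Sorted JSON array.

CNF form of G:
  S -> A T0 | T1 T1 | a
  A -> B A | B S | b
  B -> b
  T0 -> b
  T1 -> c

CYK fill — only the sub-triangle for w[1..3]:
  cell(1,1) b: {A,B,T0}  orig:{A,B}
  cell(2,2) b: {A,B,T0}  orig:{A,B}
  cell(3,3) b: {A,B,T0}  orig:{A,B}
  cell(1,2) bb: {A,S}
  cell(2,3) bb: {A,S}
  cell(1,3) bbb: {A,S}

Original NTs in T[1,3] deriving "bbb": ["A", "S"]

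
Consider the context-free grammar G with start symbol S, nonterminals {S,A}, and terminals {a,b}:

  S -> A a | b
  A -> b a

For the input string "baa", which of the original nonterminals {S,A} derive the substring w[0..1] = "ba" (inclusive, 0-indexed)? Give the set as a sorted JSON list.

CNF form of G:
  S -> A T1 | b
  A -> T0 T1
  T0 -> b
  T1 -> a

Fill CYK table bottom-up, restricted to cells inside w[0..1]:
  [0..0]={S,T0}  "b"  orig:{S}
  [1..1]={T1}  "a"  orig:{}
  [0..1]={A}  "ba"

Original NTs in T[0,1] deriving "ba": ["A"]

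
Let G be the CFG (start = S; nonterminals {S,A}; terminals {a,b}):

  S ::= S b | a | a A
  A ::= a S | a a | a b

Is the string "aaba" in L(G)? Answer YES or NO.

Convert to CNF:
  S -> S T1 | T0 A | a
  A -> T0 S | T0 T0 | T0 T1
  T0 -> a
  T1 -> b

CYK table (by increasing span):
  T[0,0] 'a' = {S,T0}  orig:{S}
  T[1,1] 'a' = {S,T0}  orig:{S}
  T[2,2] 'b' = {T1}  orig:{}
  T[3,3] 'a' = {S,T0}  orig:{S}
  T[0,1] 'aa' = {A}
  T[1,2] 'ab' = {A,S}
  T[2,3] 'ba' = ∅
  T[0,2] 'aab' = {A,S}
  T[1,3] 'aba' = ∅
  T[0,3] 'aaba' = ∅

S ∉ T[0,3] ⇒ NO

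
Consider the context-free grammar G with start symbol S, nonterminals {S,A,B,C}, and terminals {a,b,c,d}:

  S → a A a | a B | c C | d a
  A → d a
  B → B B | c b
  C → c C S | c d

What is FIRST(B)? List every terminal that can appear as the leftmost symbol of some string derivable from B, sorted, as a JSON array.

FIRST iteration:
iter 1:
  A via A→d a: +{d}
  B via B→c b: +{c}
  C via C→c C S: +{c}
  S via S→a A a: +{a}
  S via S→c C: +{c}
  S via S→d a: +{d}
  S: {a,c,d}  A: {d}  B: {c}  C: {c}
iter 2: — fixpoint
  S: {a,c,d}  A: {d}  B: {c}  C: {c}

FIRST(B) = ["c"]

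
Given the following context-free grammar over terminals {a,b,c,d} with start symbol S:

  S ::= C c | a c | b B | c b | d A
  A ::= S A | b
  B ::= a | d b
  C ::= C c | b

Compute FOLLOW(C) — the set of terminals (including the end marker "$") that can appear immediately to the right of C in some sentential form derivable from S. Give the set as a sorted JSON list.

FIRST iteration:
[1]
  A via A→b: +{b}
  B via B→a: +{a}
  B via B→d b: +{d}
  C via C→b: +{b}
  S via S→C c: +{b}
  S via S→a c: +{a}
  S via S→c b: +{c}
  S via S→d A: +{d}
  FIRST(S)={a,b,c,d}  FIRST(A)={b}  FIRST(B)={a,d}  FIRST(C)={b}
[2]
  A via A→S A: +{a,c,d}
  FIRST(S)={a,b,c,d}  FIRST(A)={a,b,c,d}  FIRST(B)={a,d}  FIRST(C)={b}
[3] — fixpoint
  FIRST(S)={a,b,c,d}  FIRST(A)={a,b,c,d}  FIRST(B)={a,d}  FIRST(C)={b}

Compute FOLLOW by fixpoint:
seed FOLLOW(S) with $
round 1:
  A→S A: FOLLOW(S) ⊇ FIRST(A) = {a,b,c,d}; new: +{a,b,c,d}
  C→C c: FOLLOW(C) ⊇ FIRST(c) = {c}; new: +{c}
  S→b B: FOLLOW(B) ⊇ FOLLOW(S) ⊇ {$,a,b,c,d}; new: +{$,a,b,c,d}
  S→d A: FOLLOW(A) ⊇ FOLLOW(S) ⊇ {$,a,b,c,d}; new: +{$,a,b,c,d}
  FOLLOW(S)={$,a,b,c,d}  FOLLOW(A)={$,a,b,c,d}  FOLLOW(B)={$,a,b,c,d}  FOLLOW(C)={c}
round 2: (stable)
  FOLLOW(S)={$,a,b,c,d}  FOLLOW(A)={$,a,b,c,d}  FOLLOW(B)={$,a,b,c,d}  FOLLOW(C)={c}

FOLLOW(C) = ["c"]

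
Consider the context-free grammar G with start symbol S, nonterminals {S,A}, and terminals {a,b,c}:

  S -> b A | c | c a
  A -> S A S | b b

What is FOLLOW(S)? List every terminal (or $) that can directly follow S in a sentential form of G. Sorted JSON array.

FIRST sets, iterate to fixpoint:
pass 1:
  A via A→b b: +{b}
  S via S→b A: +{b}
  S via S→c: +{c}
  FIRST(S)={b,c}  FIRST(A)={b}
pass 2:
  A via A→S A S: +{c}
  FIRST(S)={b,c}  FIRST(A)={b,c}
pass 3: done
  FIRST(S)={b,c}  FIRST(A)={b,c}

FOLLOW iteration:
initialize: $ ∈ FOLLOW(S)
iter 1:
  A→S A S: FOLLOW(S) ⊇ FIRST(A) = {b,c}; new: +{b,c}
  A→S A S: FOLLOW(A) ⊇ FIRST(S) = {b,c}; new: +{b,c}
  S→b A: FOLLOW(A) ⊇ FOLLOW(S) ⊇ {$,b,c}; new: +{$}
  FOLLOW[S]={$,b,c}  FOLLOW[A]={$,b,c}
iter 2: — fixpoint
  FOLLOW[S]={$,b,c}  FOLLOW[A]={$,b,c}

FOLLOW(S) = ["$", "b", "c"]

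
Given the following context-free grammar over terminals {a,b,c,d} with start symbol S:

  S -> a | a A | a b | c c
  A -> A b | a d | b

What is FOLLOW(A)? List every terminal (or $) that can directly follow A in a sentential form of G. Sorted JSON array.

FIRST sets, iterate to fixpoint:
iter 1:
  A via A→a d: +{a}
  A via A→b: +{b}
  S via S→a: +{a}
  S via S→c c: +{c}
  FIRST[S]={a,c}  FIRST[A]={a,b}
iter 2: (no change)
  FIRST[S]={a,c}  FIRST[A]={a,b}

FOLLOW sets:
seed FOLLOW(S) with $
pass 1:
  A→A b: FOLLOW(A) ⊇ FIRST(b) = {b}; new: +{b}
  S→a A: FOLLOW(A) ⊇ FOLLOW(S) ⊇ {$}; new: +{$}
  FOLLOW(S)={$}  FOLLOW(A)={$,b}
pass 2: (no change)
  FOLLOW(S)={$}  FOLLOW(A)={$,b}

FOLLOW(A) = ["$", "b"]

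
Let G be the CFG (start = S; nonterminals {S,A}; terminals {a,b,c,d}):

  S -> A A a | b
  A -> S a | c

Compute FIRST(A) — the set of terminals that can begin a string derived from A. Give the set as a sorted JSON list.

FIRST sets, iterate to fixpoint:
[1]
  A via A→c: +{c}
  S via S→A A a: +{c}
  S via S→b: +{b}
  FIRST(S)={b,c}  FIRST(A)={c}
[2]
  A via A→S a: +{b}
  FIRST(S)={b,c}  FIRST(A)={b,c}
[3] — fixpoint
  FIRST(S)={b,c}  FIRST(A)={b,c}

FIRST(A) = ["b", "c"]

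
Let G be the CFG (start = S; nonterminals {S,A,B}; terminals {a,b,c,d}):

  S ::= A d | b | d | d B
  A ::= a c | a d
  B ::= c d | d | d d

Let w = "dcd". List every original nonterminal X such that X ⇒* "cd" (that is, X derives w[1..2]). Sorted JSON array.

CNF form of G:
  S -> A T2 | T2 B | b | d
  A -> T0 T1 | T0 T2
  B -> T1 T2 | T2 T2 | d
  T0 -> a
  T1 -> c
  T2 -> d

CYK fill (cells [i..j] with 1 ≤ i ≤ j ≤ 2 only):
  T[1,1] 'c' = {T1}  orig:{}
  T[2,2] 'd' = {B,S,T2}  orig:{B,S}
  T[1,2] 'cd' = {B}

Original NTs in T[1,2] deriving "cd": ["B"]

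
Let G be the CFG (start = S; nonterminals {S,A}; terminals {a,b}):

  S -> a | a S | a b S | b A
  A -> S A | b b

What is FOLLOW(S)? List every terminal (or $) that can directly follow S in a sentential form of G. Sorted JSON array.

FIRST sets, iterate to fixpoint:
round 1:
  A via A→b b: +{b}
  S via S→a: +{a}
  S via S→b A: +{b}
  S: {a,b}  A: {b}
round 2:
  A via A→S A: +{a}
  S: {a,b}  A: {a,b}
round 3: done
  S: {a,b}  A: {a,b}

FOLLOW sets:
seed FOLLOW(S) with $
round 1:
  A→S A: FOLLOW(S) ⊇ FIRST(A) = {a,b}; new: +{a,b}
  S→b A: FOLLOW(A) ⊇ FOLLOW(S) ⊇ {$,a,b}; new: +{$,a,b}
  FOLLOW(S)={$,a,b}  FOLLOW(A)={$,a,b}
round 2: done
  FOLLOW(S)={$,a,b}  FOLLOW(A)={$,a,b}

FOLLOW(S) = ["$", "a", "b"]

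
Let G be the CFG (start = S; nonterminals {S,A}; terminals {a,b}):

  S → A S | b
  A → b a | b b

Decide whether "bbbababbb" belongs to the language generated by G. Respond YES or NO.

Convert to CNF:
  S -> A S | b
  A -> T0 T0 | T0 T1
  T0 -> b
  T1 -> a

Fill CYK table bottom-up:
  T[0,0] 'b' = {S,T0}  orig:{S}
  T[1,1] 'b' = {S,T0}  orig:{S}
  T[2,2] 'b' = {S,T0}  orig:{S}
  T[3,3] 'a' = {T1}  orig:{}
  T[4,4] 'b' = {S,T0}  orig:{S}
  T[5,5] 'a' = {T1}  orig:{}
  T[6,6] 'b' = {S,T0}  orig:{S}
  T[7,7] 'b' = {S,T0}  orig:{S}
  T[8,8] 'b' = {S,T0}  orig:{S}
  T[0,1] 'bb' = {A}
  T[1,2] 'bb' = {A}
  T[2,3] 'ba' = {A}
  T[3,4] 'ab' = ∅
  T[4,5] 'ba' = {A}
  T[5,6] 'ab' = ∅
  T[6,7] 'bb' = {A}
  T[7,8] 'bb' = {A}
  T[0,2] 'bbb' = {S}
  T[1,3] 'bba' = ∅
  T[2,4] 'bab' = {S}
  T[3,5] 'aba' = ∅
  T[4,6] 'bab' = {S}
  T[5,7] 'abb' = ∅
  T[6,8] 'bbb' = {S}
  T[0,3] 'bbba' = ∅
  T[1,4] 'bbab' = ∅
  T[2,5] 'baba' = ∅
  T[3,6] 'abab' = ∅
  T[4,7] 'babb' = ∅
  T[5,8] 'abbb' = ∅
  T[0,4] 'bbbab' = {S}
  T[1,5] 'bbaba' = ∅
  T[2,6] 'babab' = {S}
  T[3,7] 'ababb' = ∅
  T[4,8] 'babbb' = {S}
  T[0,5] 'bbbaba' = ∅
  T[1,6] 'bbabab' = ∅
  T[2,7] 'bababb' = ∅
  T[3,8] 'ababbb' = ∅
  T[0,6] 'bbbabab' = {S}
  T[1,7] 'bbababb' = ∅
  T[2,8] 'bababbb' = {S}
  T[0,7] 'bbbababb' = ∅
  T[1,8] 'bbababbb' = ∅
  T[0,8] 'bbbababbb' = {S}

S ∈ T[0,8] ⇒ YES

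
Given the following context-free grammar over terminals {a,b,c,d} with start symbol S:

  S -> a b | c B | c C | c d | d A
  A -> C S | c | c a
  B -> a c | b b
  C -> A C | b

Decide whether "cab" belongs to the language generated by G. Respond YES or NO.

Convert to CNF:
  S -> T0 B | T0 C | T0 T3 | T1 T2 | T3 A
  A -> C S | T0 T1 | c
  B -> T1 T0 | T2 T2
  C -> A C | b
  T0 -> c
  T1 -> a
  T2 -> b
  T3 -> d

CYK table (by increasing span):
  cell(0,0) c: {A,T0}  orig:{A}
  cell(1,1) a: {T1}  orig:{}
  cell(2,2) b: {C,T2}  orig:{C}
  cell(0,1) ca: {A}
  cell(1,2) ab: {S}
  cell(0,2) cab: {C}

S ∉ T[0,2] ⇒ NO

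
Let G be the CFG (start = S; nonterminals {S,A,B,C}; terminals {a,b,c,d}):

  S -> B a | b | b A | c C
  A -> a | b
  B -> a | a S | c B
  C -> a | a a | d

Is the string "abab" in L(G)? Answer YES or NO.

CNF form of G:
  S -> B T0 | T1 C | T2 A | b
  A -> a | b
  B -> T0 S | T1 B | a
  C -> T0 T0 | a | d
  T0 -> a
  T1 -> c
  T2 -> b

Fill CYK table bottom-up:
  cell(0,0) a: {A,B,C,T0}  orig:{A,B,C}
  cell(1,1) b: {A,S,T2}  orig:{A,S}
  cell(2,2) a: {A,B,C,T0}  orig:{A,B,C}
  cell(3,3) b: {A,S,T2}  orig:{A,S}
  cell(0,1) ab: {B}
  cell(1,2) ba: {S}
  cell(2,3) ab: {B}
  cell(0,2) aba: {B,S}
  cell(1,3) bab: ∅
  cell(0,3) abab: ∅

S ∉ T[0,3] ⇒ NO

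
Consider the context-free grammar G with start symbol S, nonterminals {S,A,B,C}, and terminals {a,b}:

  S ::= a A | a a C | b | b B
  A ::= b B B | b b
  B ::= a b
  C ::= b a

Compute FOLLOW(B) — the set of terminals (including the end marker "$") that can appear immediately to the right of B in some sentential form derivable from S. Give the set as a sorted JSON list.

FIRST iteration:
iter 1:
  A via A→b B B: +{b}
  B via B→a b: +{a}
  C via C→b a: +{b}
  S via S→a A: +{a}
  S via S→b: +{b}
  FIRST[S]={a,b}  FIRST[A]={b}  FIRST[B]={a}  FIRST[C]={b}
iter 2: — fixpoint
  FIRST[S]={a,b}  FIRST[A]={b}  FIRST[B]={a}  FIRST[C]={b}

FOLLOW sets:
seed FOLLOW(S) with $
[1]
  A→b B B: FOLLOW(B) ⊇ FIRST(B) = {a}; new: +{a}
  S→a A: FOLLOW(A) ⊇ FOLLOW(S) ⊇ {$}; new: +{$}
  S→a a C: FOLLOW(C) ⊇ FOLLOW(S) ⊇ {$}; new: +{$}
  S→b B: FOLLOW(B) ⊇ FOLLOW(S) ⊇ {$}; new: +{$}
  S: {$}  A: {$}  B: {$,a}  C: {$}
[2] — fixpoint
  S: {$}  A: {$}  B: {$,a}  C: {$}

FOLLOW(B) = ["$", "a"]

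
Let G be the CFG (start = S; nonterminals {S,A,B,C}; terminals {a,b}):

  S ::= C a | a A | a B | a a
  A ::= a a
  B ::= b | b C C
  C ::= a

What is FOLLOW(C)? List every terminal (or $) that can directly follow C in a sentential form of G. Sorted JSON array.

FIRST sets, iterate to fixpoint:
iter 1:
  A via A→a a: +{a}
  B via B→b: +{b}
  C via C→a: +{a}
  S via S→C a: +{a}
  FIRST(S)={a}  FIRST(A)={a}  FIRST(B)={b}  FIRST(C)={a}
iter 2: done
  FIRST(S)={a}  FIRST(A)={a}  FIRST(B)={b}  FIRST(C)={a}

Compute FOLLOW by fixpoint:
FOLLOW(S) := {$}
pass 1:
  B→b C C: FOLLOW(C) ⊇ FIRST(C) = {a}; new: +{a}
  S→a A: FOLLOW(A) ⊇ FOLLOW(S) ⊇ {$}; new: +{$}
  S→a B: FOLLOW(B) ⊇ FOLLOW(S) ⊇ {$}; new: +{$}
  FOLLOW[S]={$}  FOLLOW[A]={$}  FOLLOW[B]={$}  FOLLOW[C]={a}
pass 2:
  B→b C C: FOLLOW(C) ⊇ FOLLOW(B) ⊇ {$}; new: +{$}
  FOLLOW[S]={$}  FOLLOW[A]={$}  FOLLOW[B]={$}  FOLLOW[C]={$,a}
pass 3: done
  FOLLOW[S]={$}  FOLLOW[A]={$}  FOLLOW[B]={$}  FOLLOW[C]={$,a}

FOLLOW(C) = ["$", "a"]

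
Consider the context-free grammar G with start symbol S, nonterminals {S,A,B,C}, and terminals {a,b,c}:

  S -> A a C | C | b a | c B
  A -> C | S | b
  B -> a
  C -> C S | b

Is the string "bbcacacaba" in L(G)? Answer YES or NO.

CNF form of G:
  S -> A X4 | C S | T1 T0 | T2 B | b
  A -> A X3 | C S | T1 T0 | T2 B | b
  B -> a
  C -> C S | b
  T0 -> a
  T1 -> b
  T2 -> c
  X3 -> T0 C
  X4 -> T0 C

CYK fill:
  T[0,0] 'b' = {A,C,S,T1}  orig:{A,C,S}
  T[1,1] 'b' = {A,C,S,T1}  orig:{A,C,S}
  T[2,2] 'c' = {T2}  orig:{}
  T[3,3] 'a' = {B,T0}  orig:{B}
  T[4,4] 'c' = {T2}  orig:{}
  T[5,5] 'a' = {B,T0}  orig:{B}
  T[6,6] 'c' = {T2}  orig:{}
  T[7,7] 'a' = {B,T0}  orig:{B}
  T[8,8] 'b' = {A,C,S,T1}  orig:{A,C,S}
  T[9,9] 'a' = {B,T0}  orig:{B}
  T[0,1] 'bb' = {A,C,S}
  T[1,2] 'bc' = ∅
  T[2,3] 'ca' = {A,S}
  T[3,4] 'ac' = ∅
  T[4,5] 'ca' = {A,S}
  T[5,6] 'ac' = ∅
  T[6,7] 'ca' = {A,S}
  T[7,8] 'ab' = {X3,X4}  orig:{}
  T[8,9] 'ba' = {A,S}
  T[0,2] 'bbc' = ∅
  T[1,3] 'bca' = {A,C,S}
  T[2,4] 'cac' = ∅
  T[3,5] 'aca' = ∅
  T[4,6] 'cac' = ∅
  T[5,7] 'aca' = ∅
  T[6,8] 'cab' = ∅
  T[7,9] 'aba' = ∅
  T[0,3] 'bbca' = {A,C,S}
  T[1,4] 'bcac' = ∅
  T[2,5] 'caca' = ∅
  T[3,6] 'acac' = ∅
  T[4,7] 'caca' = ∅
  T[5,8] 'acab' = ∅
  T[6,9] 'caba' = ∅
  T[0,4] 'bbcac' = ∅
  T[1,5] 'bcaca' = {A,C,S}
  T[2,6] 'cacac' = ∅
  T[3,7] 'acaca' = ∅
  T[4,8] 'cacab' = ∅
  T[5,9] 'acaba' = ∅
  T[0,5] 'bbcaca' = {A,C,S}
  T[1,6] 'bcacac' = ∅
  T[2,7] 'cacaca' = ∅
  T[3,8] 'acacab' = ∅
  T[4,9] 'cacaba' = ∅
  T[0,6] 'bbcacac' = ∅
  T[1,7] 'bcacaca' = {A,C,S}
  T[2,8] 'cacacab' = ∅
  T[3,9] 'acacaba' = ∅
  T[0,7] 'bbcacaca' = {A,C,S}
  T[1,8] 'bcacacab' = {A,C,S}
  T[2,9] 'cacacaba' = ∅
  T[0,8] 'bbcacacab' = {A,C,S}
  T[1,9] 'bcacacaba' = {A,C,S}
  T[0,9] 'bbcacacaba' = {A,C,S}

S ∈ T[0,9] ⇒ YES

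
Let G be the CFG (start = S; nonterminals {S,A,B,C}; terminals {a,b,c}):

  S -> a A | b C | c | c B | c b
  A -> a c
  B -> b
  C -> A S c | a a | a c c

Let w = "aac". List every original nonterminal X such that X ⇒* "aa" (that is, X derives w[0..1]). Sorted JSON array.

CNF form of G:
  S -> T0 A | T1 B | T1 T2 | T2 C | c
  A -> T0 T1
  B -> b
  C -> A X3 | T0 T0 | T0 X4
  T0 -> a
  T1 -> c
  T2 -> b
  X3 -> S T1
  X4 -> T1 T1

CYK table (by increasing span), restricted to cells inside w[0..1]:
  [0..0]={T0}  "a"  orig:{}
  [1..1]={T0}  "a"  orig:{}
  [0..1]={C}  "aa"

Original NTs in T[0,1] deriving "aa": ["C"]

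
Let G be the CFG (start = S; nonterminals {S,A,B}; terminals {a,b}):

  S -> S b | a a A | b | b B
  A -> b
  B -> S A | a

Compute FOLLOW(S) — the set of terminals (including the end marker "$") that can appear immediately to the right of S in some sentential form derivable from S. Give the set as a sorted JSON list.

FIRST iteration:
pass 1:
  A via A→b: +{b}
  B via B→a: +{a}
  S via S→a a A: +{a}
  S via S→b: +{b}
  S: {a,b}  A: {b}  B: {a}
pass 2:
  B via B→S A: +{b}
  S: {a,b}  A: {b}  B: {a,b}
pass 3: (no change)
  S: {a,b}  A: {b}  B: {a,b}

FOLLOW iteration:
seed FOLLOW(S) with $
pass 1:
  B→S A: FOLLOW(S) ⊇ FIRST(A) = {b}; new: +{b}
  S→a a A: FOLLOW(A) ⊇ FOLLOW(S) ⊇ {$,b}; new: +{$,b}
  S→b B: FOLLOW(B) ⊇ FOLLOW(S) ⊇ {$,b}; new: +{$,b}
  FOLLOW[S]={$,b}  FOLLOW[A]={$,b}  FOLLOW[B]={$,b}
pass 2: (no change)
  FOLLOW[S]={$,b}  FOLLOW[A]={$,b}  FOLLOW[B]={$,b}

FOLLOW(S) = ["$", "b"]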